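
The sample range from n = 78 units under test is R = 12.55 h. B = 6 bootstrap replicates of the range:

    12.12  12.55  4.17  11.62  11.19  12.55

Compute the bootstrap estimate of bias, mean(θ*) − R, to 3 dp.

bias = −1.850

mean(θ*) = (12.12 + 12.55 + 4.17 + 11.62 + 11.19 + 12.55) / 6 = 10.7000
bias = 10.7000 − 12.55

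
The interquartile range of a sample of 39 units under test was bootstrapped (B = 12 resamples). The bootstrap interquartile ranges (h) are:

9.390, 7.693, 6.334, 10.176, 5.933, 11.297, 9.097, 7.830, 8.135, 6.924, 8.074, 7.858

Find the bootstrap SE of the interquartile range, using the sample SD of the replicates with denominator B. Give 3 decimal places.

Bootstrap SE is the standard deviation of the 12 replicate interquartile ranges.
Mean of replicates: (9.390 + 7.693 + 6.334 + 10.176 + 5.933 + 11.297 + 9.097 + 7.830 + 8.135 + 6.924 + 8.074 + 7.858) / 12 = 98.7410 / 12 = 8.2284
Sum of squared deviations: (+1.1616)² + (−0.5354)² + (−1.8944)² + (+1.9476)² + (−2.2954)² + (+3.0686)² + (+0.8686)² + (−0.3984)² + (−0.0934)² + (−1.3044)² + (−0.1544)² + (−0.3704)² = 26.4874
Variance = 26.4874 / 12 = 2.2073
SE* = √2.2073

SE* = 1.486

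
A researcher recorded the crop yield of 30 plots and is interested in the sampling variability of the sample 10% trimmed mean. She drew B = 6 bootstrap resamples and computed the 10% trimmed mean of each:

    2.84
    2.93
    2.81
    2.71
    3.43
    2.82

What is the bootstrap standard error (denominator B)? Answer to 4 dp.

SE* = 0.2355

Bootstrap SE is the standard deviation of the 6 replicate 10% trimmed means.
Mean of replicates: (2.84 + 2.93 + 2.81 + 2.71 + 3.43 + 2.82) / 6 = 17.54000 / 6 = 2.92333
Sum of squared deviations: (−0.08333)² + (+0.00667)² + (−0.11333)² + (−0.21333)² + (+0.50667)² + (−0.10333)² = 0.33273
Variance = 0.33273 / 6 = 0.05546
SE* = √0.05546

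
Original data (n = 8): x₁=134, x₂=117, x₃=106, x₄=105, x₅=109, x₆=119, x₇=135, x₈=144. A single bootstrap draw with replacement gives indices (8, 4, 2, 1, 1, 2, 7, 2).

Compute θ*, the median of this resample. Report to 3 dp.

Resample values: 144, 105, 117, 134, 134, 117, 135, 117.
Sorted: 105, 117, 117, 117, 134, 134, 135, 144
Median = average of the two middle values = 125.500

θ* = 125.500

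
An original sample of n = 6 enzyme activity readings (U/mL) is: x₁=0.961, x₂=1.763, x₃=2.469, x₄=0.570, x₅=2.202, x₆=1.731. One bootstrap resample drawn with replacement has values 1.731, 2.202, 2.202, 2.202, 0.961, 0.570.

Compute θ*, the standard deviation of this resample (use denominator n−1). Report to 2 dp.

θ* = 0.72

Mean = 1.6447; sum of squared deviations = 2.5616
s² = 2.5616 / 5 = 0.5123
s = √0.5123 = 0.72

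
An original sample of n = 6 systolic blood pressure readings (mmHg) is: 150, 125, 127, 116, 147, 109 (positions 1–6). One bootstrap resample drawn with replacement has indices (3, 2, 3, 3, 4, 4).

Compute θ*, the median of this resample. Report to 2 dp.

Resample values: 127, 125, 127, 127, 116, 116.
Sorted: 116, 116, 125, 127, 127, 127
Median = average of the two middle values = 126.00

θ* = 126.00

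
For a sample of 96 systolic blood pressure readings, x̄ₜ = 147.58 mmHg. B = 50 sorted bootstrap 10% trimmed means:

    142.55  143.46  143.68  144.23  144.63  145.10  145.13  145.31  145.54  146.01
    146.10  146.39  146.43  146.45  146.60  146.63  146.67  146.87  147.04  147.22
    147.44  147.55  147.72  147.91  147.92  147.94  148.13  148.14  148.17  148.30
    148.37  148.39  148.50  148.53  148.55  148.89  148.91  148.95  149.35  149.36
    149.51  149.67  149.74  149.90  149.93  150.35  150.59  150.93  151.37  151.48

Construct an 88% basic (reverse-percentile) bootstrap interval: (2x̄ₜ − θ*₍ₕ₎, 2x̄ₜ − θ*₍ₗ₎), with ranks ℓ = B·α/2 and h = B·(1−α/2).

Percentile endpoints at ranks 3 and 47: θ*₍3₎ = 143.68, θ*₍47₎ = 150.59.
Basic interval reflects these around x̄ₜ:
  lower = 2 × 147.58 − 150.59 = 144.57
  upper = 2 × 147.58 − 143.68 = 151.48

(144.57, 151.48)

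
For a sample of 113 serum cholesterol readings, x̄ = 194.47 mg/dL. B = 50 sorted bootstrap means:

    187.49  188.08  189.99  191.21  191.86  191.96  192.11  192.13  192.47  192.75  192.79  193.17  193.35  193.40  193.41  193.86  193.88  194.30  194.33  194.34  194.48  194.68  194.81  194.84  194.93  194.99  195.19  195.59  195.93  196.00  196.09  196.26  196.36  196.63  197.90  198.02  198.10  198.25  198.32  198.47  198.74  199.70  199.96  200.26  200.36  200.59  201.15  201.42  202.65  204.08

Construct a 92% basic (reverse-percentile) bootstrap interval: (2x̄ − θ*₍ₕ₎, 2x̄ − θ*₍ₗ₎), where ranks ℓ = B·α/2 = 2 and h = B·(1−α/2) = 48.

(187.52, 200.86)

Percentile endpoints at ranks 2 and 48: θ*₍2₎ = 188.08, θ*₍48₎ = 201.42.
Basic interval reflects these around x̄:
  lower = 2 × 194.47 − 201.42 = 187.52
  upper = 2 × 194.47 − 188.08 = 200.86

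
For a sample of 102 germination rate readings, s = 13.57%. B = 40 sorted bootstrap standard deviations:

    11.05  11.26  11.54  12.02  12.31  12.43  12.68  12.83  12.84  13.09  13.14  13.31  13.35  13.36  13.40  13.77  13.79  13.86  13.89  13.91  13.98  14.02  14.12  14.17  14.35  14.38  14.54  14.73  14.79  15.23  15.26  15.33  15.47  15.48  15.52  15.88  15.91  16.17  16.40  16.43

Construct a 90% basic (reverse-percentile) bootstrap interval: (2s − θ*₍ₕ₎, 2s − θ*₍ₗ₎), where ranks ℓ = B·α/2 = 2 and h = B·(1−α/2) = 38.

(10.97, 15.88)

Percentile endpoints at ranks 2 and 38: θ*₍2₎ = 11.26, θ*₍38₎ = 16.17.
Basic interval reflects these around s:
  lower = 2 × 13.57 − 16.17 = 10.97
  upper = 2 × 13.57 − 11.26 = 15.88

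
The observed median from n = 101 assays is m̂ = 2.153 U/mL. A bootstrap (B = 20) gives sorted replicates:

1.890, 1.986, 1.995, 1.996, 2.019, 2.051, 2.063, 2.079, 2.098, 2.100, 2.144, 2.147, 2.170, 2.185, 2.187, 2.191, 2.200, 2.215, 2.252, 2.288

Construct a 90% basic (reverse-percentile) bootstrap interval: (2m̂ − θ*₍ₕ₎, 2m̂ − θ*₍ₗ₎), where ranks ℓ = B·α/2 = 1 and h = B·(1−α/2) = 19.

(2.054, 2.416)

Percentile endpoints at ranks 1 and 19: θ*₍1₎ = 1.890, θ*₍19₎ = 2.252.
Basic interval reflects these around m̂:
  lower = 2 × 2.153 − 2.252 = 2.054
  upper = 2 × 2.153 − 1.890 = 2.416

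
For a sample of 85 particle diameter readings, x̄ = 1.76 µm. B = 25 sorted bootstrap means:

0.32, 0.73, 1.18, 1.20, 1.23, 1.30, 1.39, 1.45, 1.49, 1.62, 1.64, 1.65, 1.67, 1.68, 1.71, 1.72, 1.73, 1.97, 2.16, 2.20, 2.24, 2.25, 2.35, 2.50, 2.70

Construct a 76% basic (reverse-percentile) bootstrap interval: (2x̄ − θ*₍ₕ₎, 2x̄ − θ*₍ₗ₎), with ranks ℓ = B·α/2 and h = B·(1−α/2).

Percentile endpoints at ranks 3 and 22: θ*₍3₎ = 1.18, θ*₍22₎ = 2.25.
Basic interval reflects these around x̄:
  lower = 2 × 1.76 − 2.25 = 1.27
  upper = 2 × 1.76 − 1.18 = 2.34

(1.27, 2.34)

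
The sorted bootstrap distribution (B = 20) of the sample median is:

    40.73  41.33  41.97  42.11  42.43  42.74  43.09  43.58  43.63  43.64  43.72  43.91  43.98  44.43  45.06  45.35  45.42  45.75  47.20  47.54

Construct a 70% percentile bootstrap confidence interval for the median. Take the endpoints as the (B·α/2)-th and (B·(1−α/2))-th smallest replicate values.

(41.97, 45.42)

α = 0.30; lower rank = 20 × 0.150 = 3; upper rank = 20 × 0.850 = 17.
The 3rd smallest replicate is 41.97; the 17th is 45.42.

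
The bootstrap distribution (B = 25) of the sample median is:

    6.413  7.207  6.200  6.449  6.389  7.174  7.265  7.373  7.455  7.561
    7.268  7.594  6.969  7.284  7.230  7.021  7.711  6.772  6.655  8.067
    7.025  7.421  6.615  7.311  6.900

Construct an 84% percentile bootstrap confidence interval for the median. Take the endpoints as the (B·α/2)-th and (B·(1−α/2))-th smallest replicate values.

(6.389, 7.594)

Sorted replicates: 6.200, 6.389, 6.413, 6.449, 6.615, 6.655, 6.772, 6.900, 6.969, 7.021, 7.025, 7.174, 7.207, 7.230, 7.265, 7.268, 7.284, 7.311, 7.373, 7.421, 7.455, 7.561, 7.594, 7.711, 8.067
α = 0.16; lower rank = 25 × 0.080 = 2; upper rank = 25 × 0.920 = 23.
The 2nd smallest replicate is 6.389; the 23rd is 7.594.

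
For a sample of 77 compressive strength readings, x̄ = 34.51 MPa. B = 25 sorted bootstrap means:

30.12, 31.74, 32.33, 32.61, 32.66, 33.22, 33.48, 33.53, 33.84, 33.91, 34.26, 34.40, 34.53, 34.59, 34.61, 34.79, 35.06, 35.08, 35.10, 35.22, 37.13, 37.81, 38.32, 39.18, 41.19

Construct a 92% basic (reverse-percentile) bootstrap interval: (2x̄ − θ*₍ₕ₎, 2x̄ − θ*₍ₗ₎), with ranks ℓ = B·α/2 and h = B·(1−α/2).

(29.84, 38.90)

Percentile endpoints at ranks 1 and 24: θ*₍1₎ = 30.12, θ*₍24₎ = 39.18.
Basic interval reflects these around x̄:
  lower = 2 × 34.51 − 39.18 = 29.84
  upper = 2 × 34.51 − 30.12 = 38.90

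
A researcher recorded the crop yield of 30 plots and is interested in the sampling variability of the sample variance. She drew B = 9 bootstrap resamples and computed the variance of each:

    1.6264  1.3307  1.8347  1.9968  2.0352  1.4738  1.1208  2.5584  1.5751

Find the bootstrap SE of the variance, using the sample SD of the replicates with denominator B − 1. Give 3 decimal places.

Bootstrap SE is the standard deviation of the 9 replicate variances.
Mean of replicates: (1.6264 + 1.3307 + 1.8347 + 1.9968 + 2.0352 + 1.4738 + 1.1208 + 2.5584 + 1.5751) / 9 = 15.55190 / 9 = 1.72799
Sum of squared deviations: (−0.10159)² + (−0.39729)² + (+0.10671)² + (+0.26881)² + (+0.30721)² + (−0.25419)² + (−0.60719)² + (+0.83041)² + (−0.15289)² = 1.49243
Variance = 1.49243 / 8 = 0.18655
SE* = √0.18655

SE* = 0.432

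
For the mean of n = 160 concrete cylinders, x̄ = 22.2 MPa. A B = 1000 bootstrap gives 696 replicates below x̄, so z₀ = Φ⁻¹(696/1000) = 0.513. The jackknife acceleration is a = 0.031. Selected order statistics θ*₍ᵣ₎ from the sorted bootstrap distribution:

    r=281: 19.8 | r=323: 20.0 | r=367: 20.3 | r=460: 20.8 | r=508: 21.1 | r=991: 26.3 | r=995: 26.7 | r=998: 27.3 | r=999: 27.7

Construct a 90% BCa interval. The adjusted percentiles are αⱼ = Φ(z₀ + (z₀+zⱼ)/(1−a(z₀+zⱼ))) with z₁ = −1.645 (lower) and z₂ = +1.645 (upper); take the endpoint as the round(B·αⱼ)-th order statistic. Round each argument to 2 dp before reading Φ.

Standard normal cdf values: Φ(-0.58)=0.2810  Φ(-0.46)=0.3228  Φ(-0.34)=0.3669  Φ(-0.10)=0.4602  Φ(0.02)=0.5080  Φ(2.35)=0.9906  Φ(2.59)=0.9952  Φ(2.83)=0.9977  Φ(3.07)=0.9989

Lower: z₀ + z₁ = 0.513 + (-1.645) = -1.132; 1 − a(z₀+z₁) = 1 − (0.031)(-1.132) = 1.0351; argument = 0.513 + (-1.132)/1.0351 = -0.5806 → -0.58.
α₁ = Φ(-0.58) = 0.2810; rank = round(1000 × 0.2810) = 281; θ*₍281₎ = 19.8.
Upper: z₀ + z₂ = 2.158; 1 − a(z₀+z₂) = 0.9331; argument = 2.8257 → 2.83; α₂ = 0.9977; rank = 998; θ*₍998₎ = 27.3.

(19.8, 27.3)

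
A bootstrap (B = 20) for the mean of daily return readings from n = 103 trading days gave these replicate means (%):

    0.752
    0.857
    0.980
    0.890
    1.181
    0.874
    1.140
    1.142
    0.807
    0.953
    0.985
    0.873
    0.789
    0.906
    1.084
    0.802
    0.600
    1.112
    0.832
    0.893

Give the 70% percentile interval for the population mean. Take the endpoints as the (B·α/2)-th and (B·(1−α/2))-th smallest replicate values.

(0.789, 1.112)

Sorted replicates: 0.600, 0.752, 0.789, 0.802, 0.807, 0.832, 0.857, 0.873, 0.874, 0.890, 0.893, 0.906, 0.953, 0.980, 0.985, 1.084, 1.112, 1.140, 1.142, 1.181
α = 0.30; lower rank = 20 × 0.150 = 3; upper rank = 20 × 0.850 = 17.
The 3rd smallest replicate is 0.789; the 17th is 1.112.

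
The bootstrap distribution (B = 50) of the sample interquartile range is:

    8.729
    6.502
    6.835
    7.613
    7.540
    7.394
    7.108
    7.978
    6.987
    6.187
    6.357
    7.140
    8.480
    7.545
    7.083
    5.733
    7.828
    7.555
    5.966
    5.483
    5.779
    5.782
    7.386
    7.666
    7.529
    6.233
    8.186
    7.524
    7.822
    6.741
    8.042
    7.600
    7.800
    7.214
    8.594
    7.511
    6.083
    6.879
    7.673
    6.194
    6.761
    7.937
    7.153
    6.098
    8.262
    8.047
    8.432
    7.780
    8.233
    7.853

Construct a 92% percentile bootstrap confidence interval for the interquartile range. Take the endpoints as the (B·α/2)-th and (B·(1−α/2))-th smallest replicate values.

Sorted replicates: 5.483, 5.733, 5.779, 5.782, 5.966, 6.083, 6.098, 6.187, 6.194, 6.233, 6.357, 6.502, 6.741, 6.761, 6.835, 6.879, 6.987, 7.083, 7.108, 7.140, 7.153, 7.214, 7.386, 7.394, 7.511, 7.524, 7.529, 7.540, 7.545, 7.555, 7.600, 7.613, 7.666, 7.673, 7.780, 7.800, 7.822, 7.828, 7.853, 7.937, 7.978, 8.042, 8.047, 8.186, 8.233, 8.262, 8.432, 8.480, 8.594, 8.729
α = 0.08; lower rank = 50 × 0.040 = 2; upper rank = 50 × 0.960 = 48.
The 2nd smallest replicate is 5.733; the 48th is 8.480.

(5.733, 8.480)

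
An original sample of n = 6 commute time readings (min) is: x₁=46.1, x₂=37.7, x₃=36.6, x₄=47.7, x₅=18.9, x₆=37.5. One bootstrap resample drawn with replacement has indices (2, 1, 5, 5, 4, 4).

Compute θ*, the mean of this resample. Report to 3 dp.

Resample values: 37.7, 46.1, 18.9, 18.9, 47.7, 47.7.
Mean = (37.7 + 46.1 + 18.9 + 18.9 + 47.7 + 47.7) / 6 = 217.00 / 6 = 36.167

θ* = 36.167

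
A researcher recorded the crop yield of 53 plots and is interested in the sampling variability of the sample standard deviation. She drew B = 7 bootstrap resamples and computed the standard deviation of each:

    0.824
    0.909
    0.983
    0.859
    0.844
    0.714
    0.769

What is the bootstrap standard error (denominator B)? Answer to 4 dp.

SE* = 0.0817

Bootstrap SE is the standard deviation of the 7 replicate standard deviations.
Mean of replicates: (0.824 + 0.909 + 0.983 + 0.859 + 0.844 + 0.714 + 0.769) / 7 = 5.90200 / 7 = 0.84314
Sum of squared deviations: (−0.01914)² + (+0.06586)² + (+0.13986)² + (+0.01586)² + (+0.00086)² + (−0.12914)² + (−0.07414)² = 0.04669
Variance = 0.04669 / 7 = 0.00667
SE* = √0.00667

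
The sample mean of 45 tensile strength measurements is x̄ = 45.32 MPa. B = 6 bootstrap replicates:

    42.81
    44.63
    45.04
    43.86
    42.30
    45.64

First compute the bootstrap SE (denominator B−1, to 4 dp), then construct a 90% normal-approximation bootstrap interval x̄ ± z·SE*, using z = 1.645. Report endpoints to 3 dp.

(43.178, 47.462)

Mean of replicates = 44.0467; sum of squared deviations = 8.4807; SE* = √(8.4807/5) = 1.3024
Margin = 1.645 × 1.3024 = 2.1424
Interval: 45.32 ± 2.1424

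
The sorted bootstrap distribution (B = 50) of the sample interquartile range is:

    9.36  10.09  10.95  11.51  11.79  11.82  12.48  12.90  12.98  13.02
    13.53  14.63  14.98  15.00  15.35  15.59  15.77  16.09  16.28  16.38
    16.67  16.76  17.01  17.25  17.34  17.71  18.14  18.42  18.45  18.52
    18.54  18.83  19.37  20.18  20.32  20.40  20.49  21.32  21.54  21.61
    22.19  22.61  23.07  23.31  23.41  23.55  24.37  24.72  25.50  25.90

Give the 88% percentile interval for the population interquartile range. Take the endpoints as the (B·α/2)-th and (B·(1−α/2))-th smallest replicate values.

α = 0.12; lower rank = 50 × 0.060 = 3; upper rank = 50 × 0.940 = 47.
The 3rd smallest replicate is 10.95; the 47th is 24.37.

(10.95, 24.37)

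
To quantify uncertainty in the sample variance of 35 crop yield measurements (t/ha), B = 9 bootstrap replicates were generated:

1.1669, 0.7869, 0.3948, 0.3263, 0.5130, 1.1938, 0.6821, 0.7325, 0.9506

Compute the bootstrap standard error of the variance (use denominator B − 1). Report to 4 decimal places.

Bootstrap SE is the standard deviation of the 9 replicate variances.
Mean of replicates: (1.1669 + 0.7869 + 0.3948 + 0.3263 + 0.5130 + 1.1938 + 0.6821 + 0.7325 + 0.9506) / 9 = 6.74690 / 9 = 0.74966
Sum of squared deviations: (+0.41724)² + (+0.03724)² + (−0.35486)² + (−0.42336)² + (−0.23666)² + (+0.44414)² + (−0.06756)² + (−0.01716)² + (+0.20094)² = 0.77914
Variance = 0.77914 / 8 = 0.09739
SE* = √0.09739

SE* = 0.3121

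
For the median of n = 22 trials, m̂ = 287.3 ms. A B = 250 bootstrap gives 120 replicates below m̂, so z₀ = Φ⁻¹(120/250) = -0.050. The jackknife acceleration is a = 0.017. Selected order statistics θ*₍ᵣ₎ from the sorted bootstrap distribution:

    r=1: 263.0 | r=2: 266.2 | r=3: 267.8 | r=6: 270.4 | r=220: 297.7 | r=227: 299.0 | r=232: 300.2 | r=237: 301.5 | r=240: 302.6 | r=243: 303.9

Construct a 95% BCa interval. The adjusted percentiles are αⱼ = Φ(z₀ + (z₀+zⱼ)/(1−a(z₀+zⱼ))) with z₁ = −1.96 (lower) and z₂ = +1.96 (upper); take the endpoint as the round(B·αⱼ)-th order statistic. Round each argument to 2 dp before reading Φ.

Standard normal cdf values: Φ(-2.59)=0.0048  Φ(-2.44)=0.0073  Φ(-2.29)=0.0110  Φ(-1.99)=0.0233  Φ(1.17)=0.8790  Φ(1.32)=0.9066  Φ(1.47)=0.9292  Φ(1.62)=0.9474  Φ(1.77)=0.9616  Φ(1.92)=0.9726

(270.4, 303.9)

Lower: z₀ + z₁ = -0.050 + (-1.960) = -2.010; 1 − a(z₀+z₁) = 1 − (0.017)(-2.010) = 1.0342; argument = -0.050 + (-2.010)/1.0342 = -1.9936 → -1.99.
α₁ = Φ(-1.99) = 0.0233; rank = round(250 × 0.0233) = 6; θ*₍6₎ = 270.4.
Upper: z₀ + z₂ = 1.910; 1 − a(z₀+z₂) = 0.9675; argument = 1.9241 → 1.92; α₂ = 0.9726; rank = 243; θ*₍243₎ = 303.9.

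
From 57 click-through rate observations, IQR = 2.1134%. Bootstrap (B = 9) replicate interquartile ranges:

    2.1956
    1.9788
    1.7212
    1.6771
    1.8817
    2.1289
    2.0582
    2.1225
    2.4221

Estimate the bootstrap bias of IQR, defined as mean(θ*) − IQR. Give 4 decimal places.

mean(θ*) = (2.1956 + 1.9788 + 1.7212 + 1.6771 + 1.8817 + 2.1289 + 2.0582 + 2.1225 + 2.4221) / 9 = 2.02068
bias = 2.02068 − 2.1134

bias = −0.0927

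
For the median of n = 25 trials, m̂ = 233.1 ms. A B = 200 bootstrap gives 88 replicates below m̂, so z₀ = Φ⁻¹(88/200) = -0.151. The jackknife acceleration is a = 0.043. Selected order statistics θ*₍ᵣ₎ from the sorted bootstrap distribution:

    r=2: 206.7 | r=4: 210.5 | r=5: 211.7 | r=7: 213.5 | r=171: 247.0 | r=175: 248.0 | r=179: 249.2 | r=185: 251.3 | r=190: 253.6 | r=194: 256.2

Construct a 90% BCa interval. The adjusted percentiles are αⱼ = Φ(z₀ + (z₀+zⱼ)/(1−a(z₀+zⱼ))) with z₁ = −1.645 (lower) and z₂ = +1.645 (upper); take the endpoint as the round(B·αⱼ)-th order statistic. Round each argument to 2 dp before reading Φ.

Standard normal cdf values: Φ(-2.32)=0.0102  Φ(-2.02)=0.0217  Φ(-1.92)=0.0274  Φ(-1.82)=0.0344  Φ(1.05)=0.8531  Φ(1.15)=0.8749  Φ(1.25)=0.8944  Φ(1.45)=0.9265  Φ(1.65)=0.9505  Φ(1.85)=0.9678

Lower: z₀ + z₁ = -0.151 + (-1.645) = -1.796; 1 − a(z₀+z₁) = 1 − (0.043)(-1.796) = 1.0772; argument = -0.151 + (-1.796)/1.0772 = -1.8182 → -1.82.
α₁ = Φ(-1.82) = 0.0344; rank = round(200 × 0.0344) = 7; θ*₍7₎ = 213.5.
Upper: z₀ + z₂ = 1.494; 1 − a(z₀+z₂) = 0.9358; argument = 1.4456 → 1.45; α₂ = 0.9265; rank = 185; θ*₍185₎ = 251.3.

(213.5, 251.3)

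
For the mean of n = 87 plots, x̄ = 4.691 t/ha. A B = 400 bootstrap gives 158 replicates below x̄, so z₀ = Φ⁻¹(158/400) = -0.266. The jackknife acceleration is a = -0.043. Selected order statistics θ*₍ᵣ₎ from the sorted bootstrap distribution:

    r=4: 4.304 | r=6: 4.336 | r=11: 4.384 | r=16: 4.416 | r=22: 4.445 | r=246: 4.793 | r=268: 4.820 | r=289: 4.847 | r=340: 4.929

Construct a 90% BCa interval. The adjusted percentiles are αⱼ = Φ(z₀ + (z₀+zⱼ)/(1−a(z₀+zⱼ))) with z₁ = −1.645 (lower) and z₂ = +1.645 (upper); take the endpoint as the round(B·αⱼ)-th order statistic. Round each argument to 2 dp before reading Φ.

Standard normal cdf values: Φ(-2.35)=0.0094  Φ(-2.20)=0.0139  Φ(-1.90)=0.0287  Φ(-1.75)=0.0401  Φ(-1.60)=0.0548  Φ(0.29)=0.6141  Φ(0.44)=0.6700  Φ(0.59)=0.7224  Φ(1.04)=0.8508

Lower: z₀ + z₁ = -0.266 + (-1.645) = -1.911; 1 − a(z₀+z₁) = 1 − (-0.043)(-1.911) = 0.9178; argument = -0.266 + (-1.911)/0.9178 = -2.3481 → -2.35.
α₁ = Φ(-2.35) = 0.0094; rank = round(400 × 0.0094) = 4; θ*₍4₎ = 4.304.
Upper: z₀ + z₂ = 1.379; 1 − a(z₀+z₂) = 1.0593; argument = 1.0358 → 1.04; α₂ = 0.8508; rank = 340; θ*₍340₎ = 4.929.

(4.304, 4.929)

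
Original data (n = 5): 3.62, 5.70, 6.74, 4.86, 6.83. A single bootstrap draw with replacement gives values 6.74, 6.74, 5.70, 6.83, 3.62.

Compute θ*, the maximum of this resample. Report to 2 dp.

Maximum = 6.83

θ* = 6.83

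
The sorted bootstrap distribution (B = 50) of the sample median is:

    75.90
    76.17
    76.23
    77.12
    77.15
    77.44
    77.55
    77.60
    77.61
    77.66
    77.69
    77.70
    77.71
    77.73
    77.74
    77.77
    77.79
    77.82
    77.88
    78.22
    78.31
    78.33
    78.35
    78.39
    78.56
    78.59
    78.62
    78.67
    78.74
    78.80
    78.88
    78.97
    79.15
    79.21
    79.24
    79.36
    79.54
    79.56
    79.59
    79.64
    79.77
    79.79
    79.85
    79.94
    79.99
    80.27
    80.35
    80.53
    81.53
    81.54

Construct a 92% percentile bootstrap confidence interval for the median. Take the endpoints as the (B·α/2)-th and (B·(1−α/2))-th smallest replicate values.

(76.17, 80.53)

α = 0.08; lower rank = 50 × 0.040 = 2; upper rank = 50 × 0.960 = 48.
The 2nd smallest replicate is 76.17; the 48th is 80.53.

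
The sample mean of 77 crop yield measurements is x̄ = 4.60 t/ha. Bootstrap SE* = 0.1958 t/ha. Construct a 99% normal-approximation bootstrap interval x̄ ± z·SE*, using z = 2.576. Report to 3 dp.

Margin = 2.576 × 0.1958 = 0.5044
Interval: 4.60 ± 0.5044

(4.096, 5.104)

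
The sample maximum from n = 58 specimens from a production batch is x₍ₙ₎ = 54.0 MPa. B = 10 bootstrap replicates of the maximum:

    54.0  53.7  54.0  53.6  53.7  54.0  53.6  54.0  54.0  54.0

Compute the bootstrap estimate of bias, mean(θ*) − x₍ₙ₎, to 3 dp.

mean(θ*) = (54.0 + 53.7 + 54.0 + 53.6 + 53.7 + 54.0 + 53.6 + 54.0 + 54.0 + 54.0) / 10 = 53.8600
bias = 53.8600 − 54.0

bias = −0.140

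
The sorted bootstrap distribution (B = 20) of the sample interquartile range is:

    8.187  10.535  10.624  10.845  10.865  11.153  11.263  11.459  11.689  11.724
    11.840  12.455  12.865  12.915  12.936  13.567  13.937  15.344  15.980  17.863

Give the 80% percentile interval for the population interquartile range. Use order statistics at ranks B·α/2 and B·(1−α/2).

(10.535, 15.344)

α = 0.20; lower rank = 20 × 0.100 = 2; upper rank = 20 × 0.900 = 18.
The 2nd smallest replicate is 10.535; the 18th is 15.344.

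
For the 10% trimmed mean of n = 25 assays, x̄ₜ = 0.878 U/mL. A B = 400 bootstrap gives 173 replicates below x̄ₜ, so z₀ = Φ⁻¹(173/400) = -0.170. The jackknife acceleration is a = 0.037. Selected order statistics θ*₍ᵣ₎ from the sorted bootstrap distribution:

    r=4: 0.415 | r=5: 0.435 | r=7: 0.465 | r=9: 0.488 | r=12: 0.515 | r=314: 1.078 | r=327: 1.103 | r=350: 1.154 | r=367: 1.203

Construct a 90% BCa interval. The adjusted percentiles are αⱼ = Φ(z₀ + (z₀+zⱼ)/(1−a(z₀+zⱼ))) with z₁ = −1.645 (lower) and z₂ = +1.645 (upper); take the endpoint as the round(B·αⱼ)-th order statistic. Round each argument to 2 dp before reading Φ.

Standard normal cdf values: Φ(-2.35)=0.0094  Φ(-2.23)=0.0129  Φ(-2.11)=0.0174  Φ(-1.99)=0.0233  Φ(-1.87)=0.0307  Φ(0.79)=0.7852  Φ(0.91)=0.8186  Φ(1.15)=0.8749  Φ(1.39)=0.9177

Lower: z₀ + z₁ = -0.170 + (-1.645) = -1.815; 1 − a(z₀+z₁) = 1 − (0.037)(-1.815) = 1.0672; argument = -0.170 + (-1.815)/1.0672 = -1.8708 → -1.87.
α₁ = Φ(-1.87) = 0.0307; rank = round(400 × 0.0307) = 12; θ*₍12₎ = 0.515.
Upper: z₀ + z₂ = 1.475; 1 − a(z₀+z₂) = 0.9454; argument = 1.3901 → 1.39; α₂ = 0.9177; rank = 367; θ*₍367₎ = 1.203.

(0.515, 1.203)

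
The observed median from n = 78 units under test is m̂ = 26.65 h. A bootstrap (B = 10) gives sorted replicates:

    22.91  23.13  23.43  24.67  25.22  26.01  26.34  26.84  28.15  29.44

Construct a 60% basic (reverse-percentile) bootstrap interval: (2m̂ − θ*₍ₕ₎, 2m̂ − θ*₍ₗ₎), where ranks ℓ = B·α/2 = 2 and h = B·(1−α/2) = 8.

(26.46, 30.17)

Percentile endpoints at ranks 2 and 8: θ*₍2₎ = 23.13, θ*₍8₎ = 26.84.
Basic interval reflects these around m̂:
  lower = 2 × 26.65 − 26.84 = 26.46
  upper = 2 × 26.65 − 23.13 = 30.17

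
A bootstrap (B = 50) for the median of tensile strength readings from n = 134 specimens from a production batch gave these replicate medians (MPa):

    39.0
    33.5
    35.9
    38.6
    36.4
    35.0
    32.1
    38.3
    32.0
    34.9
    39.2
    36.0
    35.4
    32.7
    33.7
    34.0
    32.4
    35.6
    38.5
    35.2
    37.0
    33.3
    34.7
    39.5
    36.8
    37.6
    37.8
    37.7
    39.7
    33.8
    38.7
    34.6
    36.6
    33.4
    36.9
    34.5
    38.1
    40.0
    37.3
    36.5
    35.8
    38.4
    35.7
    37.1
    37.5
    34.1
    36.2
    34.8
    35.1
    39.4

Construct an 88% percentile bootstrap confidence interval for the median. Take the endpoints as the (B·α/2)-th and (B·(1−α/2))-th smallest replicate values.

(32.4, 39.4)

Sorted replicates: 32.0, 32.1, 32.4, 32.7, 33.3, 33.4, 33.5, 33.7, 33.8, 34.0, 34.1, 34.5, 34.6, 34.7, 34.8, 34.9, 35.0, 35.1, 35.2, 35.4, 35.6, 35.7, 35.8, 35.9, 36.0, 36.2, 36.4, 36.5, 36.6, 36.8, 36.9, 37.0, 37.1, 37.3, 37.5, 37.6, 37.7, 37.8, 38.1, 38.3, 38.4, 38.5, 38.6, 38.7, 39.0, 39.2, 39.4, 39.5, 39.7, 40.0
α = 0.12; lower rank = 50 × 0.060 = 3; upper rank = 50 × 0.940 = 47.
The 3rd smallest replicate is 32.4; the 47th is 39.4.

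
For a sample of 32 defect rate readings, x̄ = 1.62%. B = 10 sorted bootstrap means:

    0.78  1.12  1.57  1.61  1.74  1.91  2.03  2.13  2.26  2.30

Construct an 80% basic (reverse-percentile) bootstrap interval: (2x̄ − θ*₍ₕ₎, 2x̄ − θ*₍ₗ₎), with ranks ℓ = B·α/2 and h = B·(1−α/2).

(0.98, 2.46)

Percentile endpoints at ranks 1 and 9: θ*₍1₎ = 0.78, θ*₍9₎ = 2.26.
Basic interval reflects these around x̄:
  lower = 2 × 1.62 − 2.26 = 0.98
  upper = 2 × 1.62 − 0.78 = 2.46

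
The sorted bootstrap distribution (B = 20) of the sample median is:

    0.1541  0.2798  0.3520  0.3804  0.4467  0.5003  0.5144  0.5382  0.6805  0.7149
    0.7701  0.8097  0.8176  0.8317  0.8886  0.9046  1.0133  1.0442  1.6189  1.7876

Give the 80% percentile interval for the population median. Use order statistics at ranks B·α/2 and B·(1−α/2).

α = 0.20; lower rank = 20 × 0.100 = 2; upper rank = 20 × 0.900 = 18.
The 2nd smallest replicate is 0.2798; the 18th is 1.0442.

(0.2798, 1.0442)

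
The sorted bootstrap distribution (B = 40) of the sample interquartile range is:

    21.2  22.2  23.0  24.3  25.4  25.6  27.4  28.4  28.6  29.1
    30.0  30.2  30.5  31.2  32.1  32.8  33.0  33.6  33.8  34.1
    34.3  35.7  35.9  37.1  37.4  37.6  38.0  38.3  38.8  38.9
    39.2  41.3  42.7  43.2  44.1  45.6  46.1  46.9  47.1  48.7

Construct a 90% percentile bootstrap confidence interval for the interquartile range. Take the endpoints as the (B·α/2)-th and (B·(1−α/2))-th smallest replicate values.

(22.2, 46.9)

α = 0.10; lower rank = 40 × 0.050 = 2; upper rank = 40 × 0.950 = 38.
The 2nd smallest replicate is 22.2; the 38th is 46.9.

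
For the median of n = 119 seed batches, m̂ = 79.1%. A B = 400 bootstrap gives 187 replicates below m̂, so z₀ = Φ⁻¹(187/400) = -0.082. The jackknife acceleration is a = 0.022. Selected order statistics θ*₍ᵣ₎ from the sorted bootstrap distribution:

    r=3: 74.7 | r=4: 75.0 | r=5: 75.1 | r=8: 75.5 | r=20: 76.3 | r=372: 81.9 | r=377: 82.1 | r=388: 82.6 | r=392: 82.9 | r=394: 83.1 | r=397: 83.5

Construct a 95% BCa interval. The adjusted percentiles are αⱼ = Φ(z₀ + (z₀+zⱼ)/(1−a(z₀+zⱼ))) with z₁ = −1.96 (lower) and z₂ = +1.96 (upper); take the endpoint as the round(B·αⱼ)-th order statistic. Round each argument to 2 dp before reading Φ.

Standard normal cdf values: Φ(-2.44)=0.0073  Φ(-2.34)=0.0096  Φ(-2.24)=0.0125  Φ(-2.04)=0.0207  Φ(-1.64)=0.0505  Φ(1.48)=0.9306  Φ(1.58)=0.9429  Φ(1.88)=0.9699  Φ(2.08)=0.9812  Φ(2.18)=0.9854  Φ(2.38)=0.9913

Lower: z₀ + z₁ = -0.082 + (-1.960) = -2.042; 1 − a(z₀+z₁) = 1 − (0.022)(-2.042) = 1.0449; argument = -0.082 + (-2.042)/1.0449 = -2.0362 → -2.04.
α₁ = Φ(-2.04) = 0.0207; rank = round(400 × 0.0207) = 8; θ*₍8₎ = 75.5.
Upper: z₀ + z₂ = 1.878; 1 − a(z₀+z₂) = 0.9587; argument = 1.8769 → 1.88; α₂ = 0.9699; rank = 388; θ*₍388₎ = 82.6.

(75.5, 82.6)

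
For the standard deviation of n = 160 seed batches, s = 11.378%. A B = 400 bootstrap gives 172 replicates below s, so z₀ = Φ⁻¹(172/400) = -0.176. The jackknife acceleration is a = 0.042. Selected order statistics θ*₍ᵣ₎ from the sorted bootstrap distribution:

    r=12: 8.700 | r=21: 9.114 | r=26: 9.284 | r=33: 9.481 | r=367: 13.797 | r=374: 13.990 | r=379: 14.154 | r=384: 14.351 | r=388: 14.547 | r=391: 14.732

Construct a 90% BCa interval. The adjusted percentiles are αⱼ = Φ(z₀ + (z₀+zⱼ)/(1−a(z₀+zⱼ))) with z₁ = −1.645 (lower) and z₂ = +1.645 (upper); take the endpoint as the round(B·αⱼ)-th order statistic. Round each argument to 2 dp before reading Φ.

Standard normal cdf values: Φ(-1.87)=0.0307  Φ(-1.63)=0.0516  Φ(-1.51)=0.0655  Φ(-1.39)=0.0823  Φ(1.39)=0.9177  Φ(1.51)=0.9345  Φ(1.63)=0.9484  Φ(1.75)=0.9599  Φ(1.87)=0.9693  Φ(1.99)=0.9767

(8.700, 13.797)

Lower: z₀ + z₁ = -0.176 + (-1.645) = -1.821; 1 − a(z₀+z₁) = 1 − (0.042)(-1.821) = 1.0765; argument = -0.176 + (-1.821)/1.0765 = -1.8676 → -1.87.
α₁ = Φ(-1.87) = 0.0307; rank = round(400 × 0.0307) = 12; θ*₍12₎ = 8.700.
Upper: z₀ + z₂ = 1.469; 1 − a(z₀+z₂) = 0.9383; argument = 1.3896 → 1.39; α₂ = 0.9177; rank = 367; θ*₍367₎ = 13.797.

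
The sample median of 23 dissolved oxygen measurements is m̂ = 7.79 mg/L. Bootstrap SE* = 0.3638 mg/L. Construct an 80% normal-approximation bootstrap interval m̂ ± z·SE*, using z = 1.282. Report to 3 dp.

Margin = 1.282 × 0.3638 = 0.4664
Interval: 7.79 ± 0.4664

(7.324, 8.256)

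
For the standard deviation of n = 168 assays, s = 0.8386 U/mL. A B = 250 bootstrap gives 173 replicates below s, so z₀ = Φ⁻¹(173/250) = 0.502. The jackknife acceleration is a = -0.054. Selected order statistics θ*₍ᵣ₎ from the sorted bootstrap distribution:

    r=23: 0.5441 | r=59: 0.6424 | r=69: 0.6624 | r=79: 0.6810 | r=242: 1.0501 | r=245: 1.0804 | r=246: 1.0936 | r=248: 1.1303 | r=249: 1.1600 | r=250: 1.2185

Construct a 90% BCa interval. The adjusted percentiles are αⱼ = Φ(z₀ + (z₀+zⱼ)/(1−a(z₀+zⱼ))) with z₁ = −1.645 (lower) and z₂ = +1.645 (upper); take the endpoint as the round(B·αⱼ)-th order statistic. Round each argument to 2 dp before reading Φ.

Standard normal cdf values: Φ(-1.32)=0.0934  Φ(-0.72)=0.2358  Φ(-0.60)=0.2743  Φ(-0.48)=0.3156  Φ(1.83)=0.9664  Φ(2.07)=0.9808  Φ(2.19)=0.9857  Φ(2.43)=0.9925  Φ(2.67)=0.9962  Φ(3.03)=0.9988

Lower: z₀ + z₁ = 0.502 + (-1.645) = -1.143; 1 − a(z₀+z₁) = 1 − (-0.054)(-1.143) = 0.9383; argument = 0.502 + (-1.143)/0.9383 = -0.7162 → -0.72.
α₁ = Φ(-0.72) = 0.2358; rank = round(250 × 0.2358) = 59; θ*₍59₎ = 0.6424.
Upper: z₀ + z₂ = 2.147; 1 − a(z₀+z₂) = 1.1159; argument = 2.4259 → 2.43; α₂ = 0.9925; rank = 248; θ*₍248₎ = 1.1303.

(0.6424, 1.1303)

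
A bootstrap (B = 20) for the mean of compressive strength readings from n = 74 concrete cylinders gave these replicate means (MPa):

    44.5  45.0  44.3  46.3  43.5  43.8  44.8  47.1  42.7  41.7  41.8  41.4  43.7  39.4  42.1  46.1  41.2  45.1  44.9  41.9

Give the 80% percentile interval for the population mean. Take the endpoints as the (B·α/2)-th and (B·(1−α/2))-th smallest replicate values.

(41.2, 46.1)

Sorted replicates: 39.4, 41.2, 41.4, 41.7, 41.8, 41.9, 42.1, 42.7, 43.5, 43.7, 43.8, 44.3, 44.5, 44.8, 44.9, 45.0, 45.1, 46.1, 46.3, 47.1
α = 0.20; lower rank = 20 × 0.100 = 2; upper rank = 20 × 0.900 = 18.
The 2nd smallest replicate is 41.2; the 18th is 46.1.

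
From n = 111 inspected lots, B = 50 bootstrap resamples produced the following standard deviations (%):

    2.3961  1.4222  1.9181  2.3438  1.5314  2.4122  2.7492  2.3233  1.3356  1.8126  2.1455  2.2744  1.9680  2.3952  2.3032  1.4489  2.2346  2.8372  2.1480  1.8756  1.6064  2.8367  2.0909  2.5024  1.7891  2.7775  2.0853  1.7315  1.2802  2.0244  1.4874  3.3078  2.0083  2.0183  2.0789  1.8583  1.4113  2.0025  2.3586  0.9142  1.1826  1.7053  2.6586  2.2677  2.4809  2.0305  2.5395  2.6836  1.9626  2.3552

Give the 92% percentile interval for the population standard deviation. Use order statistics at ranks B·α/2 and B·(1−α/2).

(1.1826, 2.8367)

Sorted replicates: 0.9142, 1.1826, 1.2802, 1.3356, 1.4113, 1.4222, 1.4489, 1.4874, 1.5314, 1.6064, 1.7053, 1.7315, 1.7891, 1.8126, 1.8583, 1.8756, 1.9181, 1.9626, 1.9680, 2.0025, 2.0083, 2.0183, 2.0244, 2.0305, 2.0789, 2.0853, 2.0909, 2.1455, 2.1480, 2.2346, 2.2677, 2.2744, 2.3032, 2.3233, 2.3438, 2.3552, 2.3586, 2.3952, 2.3961, 2.4122, 2.4809, 2.5024, 2.5395, 2.6586, 2.6836, 2.7492, 2.7775, 2.8367, 2.8372, 3.3078
α = 0.08; lower rank = 50 × 0.040 = 2; upper rank = 50 × 0.960 = 48.
The 2nd smallest replicate is 1.1826; the 48th is 2.8367.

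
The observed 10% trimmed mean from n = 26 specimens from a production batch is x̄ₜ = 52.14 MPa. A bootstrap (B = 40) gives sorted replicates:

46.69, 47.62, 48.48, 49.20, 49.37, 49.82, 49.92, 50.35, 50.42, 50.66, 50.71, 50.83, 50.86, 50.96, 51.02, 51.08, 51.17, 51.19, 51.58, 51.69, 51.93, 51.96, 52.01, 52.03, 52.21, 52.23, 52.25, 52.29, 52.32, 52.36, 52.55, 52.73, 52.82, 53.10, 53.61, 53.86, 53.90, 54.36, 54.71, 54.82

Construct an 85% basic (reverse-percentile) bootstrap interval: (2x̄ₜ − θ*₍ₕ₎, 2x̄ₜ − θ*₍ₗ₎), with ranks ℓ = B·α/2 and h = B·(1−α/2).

(50.38, 55.80)

Percentile endpoints at ranks 3 and 37: θ*₍3₎ = 48.48, θ*₍37₎ = 53.90.
Basic interval reflects these around x̄ₜ:
  lower = 2 × 52.14 − 53.90 = 50.38
  upper = 2 × 52.14 − 48.48 = 55.80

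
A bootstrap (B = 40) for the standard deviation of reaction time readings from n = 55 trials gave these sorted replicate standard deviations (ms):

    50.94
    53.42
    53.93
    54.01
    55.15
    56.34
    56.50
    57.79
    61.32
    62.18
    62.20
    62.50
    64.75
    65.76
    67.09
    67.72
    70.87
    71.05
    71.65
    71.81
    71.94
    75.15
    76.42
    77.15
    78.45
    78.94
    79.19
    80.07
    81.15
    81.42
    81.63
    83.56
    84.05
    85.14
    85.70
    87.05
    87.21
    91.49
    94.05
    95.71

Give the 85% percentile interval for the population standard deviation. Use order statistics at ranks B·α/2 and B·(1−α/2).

(53.93, 87.21)

α = 0.15; lower rank = 40 × 0.075 = 3; upper rank = 40 × 0.925 = 37.
The 3rd smallest replicate is 53.93; the 37th is 87.21.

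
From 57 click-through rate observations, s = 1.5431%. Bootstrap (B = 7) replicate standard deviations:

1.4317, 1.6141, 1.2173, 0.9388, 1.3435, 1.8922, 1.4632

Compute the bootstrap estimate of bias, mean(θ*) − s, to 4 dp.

mean(θ*) = (1.4317 + 1.6141 + 1.2173 + 0.9388 + 1.3435 + 1.8922 + 1.4632) / 7 = 1.41440
bias = 1.41440 − 1.5431

bias = −0.1287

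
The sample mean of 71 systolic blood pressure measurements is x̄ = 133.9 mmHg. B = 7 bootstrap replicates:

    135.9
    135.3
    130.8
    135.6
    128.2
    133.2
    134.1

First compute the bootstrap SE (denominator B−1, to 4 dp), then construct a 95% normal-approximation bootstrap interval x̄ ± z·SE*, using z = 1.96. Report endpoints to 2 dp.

(128.30, 139.50)

Mean of replicates = 133.3000; sum of squared deviations = 48.9600; SE* = √(48.9600/6) = 2.8566
Margin = 1.96 × 2.8566 = 5.599
Interval: 133.9 ± 5.599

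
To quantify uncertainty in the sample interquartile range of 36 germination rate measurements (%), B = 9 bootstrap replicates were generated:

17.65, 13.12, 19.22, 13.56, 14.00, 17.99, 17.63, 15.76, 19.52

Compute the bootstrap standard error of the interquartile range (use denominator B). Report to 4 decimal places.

Bootstrap SE is the standard deviation of the 9 replicate interquartile ranges.
Mean of replicates: (17.65 + 13.12 + 19.22 + 13.56 + 14.00 + 17.99 + 17.63 + 15.76 + 19.52) / 9 = 148.45000 / 9 = 16.49444
Sum of squared deviations: (+1.15556)² + (−3.37444)² + (+2.72556)² + (−2.93444)² + (−2.49444)² + (+1.49556)² + (+1.13556)² + (−0.73444)² + (+3.02556)² = 48.20362
Variance = 48.20362 / 9 = 5.35596
SE* = √5.35596

SE* = 2.3143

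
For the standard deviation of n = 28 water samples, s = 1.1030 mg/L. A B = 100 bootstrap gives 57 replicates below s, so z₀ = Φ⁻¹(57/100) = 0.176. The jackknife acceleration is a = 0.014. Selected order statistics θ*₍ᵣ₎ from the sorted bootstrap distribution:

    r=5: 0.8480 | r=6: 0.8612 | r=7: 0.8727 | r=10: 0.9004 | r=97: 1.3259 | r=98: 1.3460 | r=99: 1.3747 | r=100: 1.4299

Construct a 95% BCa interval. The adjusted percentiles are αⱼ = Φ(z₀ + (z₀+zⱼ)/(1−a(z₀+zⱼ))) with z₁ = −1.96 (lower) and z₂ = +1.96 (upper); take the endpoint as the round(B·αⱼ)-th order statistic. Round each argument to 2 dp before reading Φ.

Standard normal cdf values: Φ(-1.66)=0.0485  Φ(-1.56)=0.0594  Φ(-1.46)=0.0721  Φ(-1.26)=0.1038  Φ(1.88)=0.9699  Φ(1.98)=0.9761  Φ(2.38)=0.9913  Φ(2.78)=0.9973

(0.8612, 1.3747)

Lower: z₀ + z₁ = 0.176 + (-1.960) = -1.784; 1 − a(z₀+z₁) = 1 − (0.014)(-1.784) = 1.0250; argument = 0.176 + (-1.784)/1.0250 = -1.5645 → -1.56.
α₁ = Φ(-1.56) = 0.0594; rank = round(100 × 0.0594) = 6; θ*₍6₎ = 0.8612.
Upper: z₀ + z₂ = 2.136; 1 − a(z₀+z₂) = 0.9701; argument = 2.3778 → 2.38; α₂ = 0.9913; rank = 99; θ*₍99₎ = 1.3747.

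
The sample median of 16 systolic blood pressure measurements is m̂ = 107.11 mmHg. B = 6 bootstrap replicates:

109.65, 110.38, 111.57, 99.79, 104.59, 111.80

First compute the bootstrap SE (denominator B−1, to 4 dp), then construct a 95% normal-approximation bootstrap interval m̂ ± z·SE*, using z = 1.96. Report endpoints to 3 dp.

(97.727, 116.493)

Mean of replicates = 107.9633; sum of squared deviations = 114.5959; SE* = √(114.5959/5) = 4.7874
Margin = 1.96 × 4.7874 = 9.3833
Interval: 107.11 ± 9.3833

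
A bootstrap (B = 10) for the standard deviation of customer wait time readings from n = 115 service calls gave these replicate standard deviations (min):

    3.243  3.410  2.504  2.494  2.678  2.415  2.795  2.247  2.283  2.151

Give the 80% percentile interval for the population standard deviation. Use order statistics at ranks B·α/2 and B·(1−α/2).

(2.151, 3.243)

Sorted replicates: 2.151, 2.247, 2.283, 2.415, 2.494, 2.504, 2.678, 2.795, 3.243, 3.410
α = 0.20; lower rank = 10 × 0.100 = 1; upper rank = 10 × 0.900 = 9.
The 1st smallest replicate is 2.151; the 9th is 3.243.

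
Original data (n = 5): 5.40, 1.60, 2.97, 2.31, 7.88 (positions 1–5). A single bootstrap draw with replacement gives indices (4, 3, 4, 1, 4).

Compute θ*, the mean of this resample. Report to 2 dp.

θ* = 3.06

Resample values: 2.31, 2.97, 2.31, 5.40, 2.31.
Mean = (2.31 + 2.97 + 2.31 + 5.40 + 2.31) / 5 = 15.300 / 5 = 3.06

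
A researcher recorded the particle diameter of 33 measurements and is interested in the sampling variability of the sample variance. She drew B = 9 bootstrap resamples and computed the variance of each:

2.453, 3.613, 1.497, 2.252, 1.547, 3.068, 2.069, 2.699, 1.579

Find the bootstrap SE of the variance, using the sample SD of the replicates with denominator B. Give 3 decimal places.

SE* = 0.690

Bootstrap SE is the standard deviation of the 9 replicate variances.
Mean of replicates: (2.453 + 3.613 + 1.497 + 2.252 + 1.547 + 3.068 + 2.069 + 2.699 + 1.579) / 9 = 20.7770 / 9 = 2.3086
Sum of squared deviations: (+0.1444)² + (+1.3044)² + (−0.8116)² + (−0.0566)² + (−0.7616)² + (+0.7594)² + (−0.2396)² + (+0.3904)² + (−0.7296)² = 4.2831
Variance = 4.2831 / 9 = 0.4759
SE* = √0.4759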